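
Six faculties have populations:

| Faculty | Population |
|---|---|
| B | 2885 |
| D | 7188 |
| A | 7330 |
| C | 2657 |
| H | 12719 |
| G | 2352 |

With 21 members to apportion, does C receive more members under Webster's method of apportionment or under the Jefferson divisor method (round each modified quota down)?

Webster: B 2, D 4, A 4, C 2, H 8, G 1.
Jefferson: B 2, D 4, A 5, C 1, H 8, G 1.
C gets 2 under Webster and 1 under Jefferson.

Webster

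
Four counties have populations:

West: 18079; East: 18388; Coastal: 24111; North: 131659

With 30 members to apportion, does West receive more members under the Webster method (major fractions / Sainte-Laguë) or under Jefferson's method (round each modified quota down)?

Webster: West 3, East 3, Coastal 4, North 20.
Jefferson: West 2, East 3, Coastal 4, North 21.
West gets 3 under Webster and 2 under Jefferson.

Webster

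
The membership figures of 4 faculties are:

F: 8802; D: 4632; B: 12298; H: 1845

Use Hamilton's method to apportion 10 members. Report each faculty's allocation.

Standard divisor: 27577 ÷ 10 ≈ 2757.7.
Standard quotas: F 3.1918, D 1.6797, B 4.4595, H 0.6690.
Lower quotas: F 3, D 1, B 4, H 0 (sum 8, leaving 2 seats).
Remainders in descending order: D 0.6797, H 0.6690, B 0.4595, F 0.1918.
The surplus seats go to D, H.

F: 3, D: 2, B: 4, H: 1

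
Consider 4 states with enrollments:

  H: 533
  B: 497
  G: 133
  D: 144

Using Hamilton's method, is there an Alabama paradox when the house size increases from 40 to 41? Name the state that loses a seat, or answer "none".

At 40 seats: H 16, B 15, G 4, D 5.
At 41 seats: H 17, B 16, G 4, D 4.
D drops from 5 to 4.

D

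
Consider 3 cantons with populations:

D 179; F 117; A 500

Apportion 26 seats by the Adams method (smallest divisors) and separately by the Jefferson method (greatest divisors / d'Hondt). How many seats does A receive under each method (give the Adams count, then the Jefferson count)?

Adams: D 6, F 4, A 16.
Jefferson: D 6, F 3, A 17.
A gets 16 under Adams and 17 under Jefferson.

16 and 17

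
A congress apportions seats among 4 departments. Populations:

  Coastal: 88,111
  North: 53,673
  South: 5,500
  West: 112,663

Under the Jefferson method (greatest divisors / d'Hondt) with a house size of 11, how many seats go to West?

5

Standard divisor 259947/11 ≈ 23631.545; standard quotas: Coastal 3.729, North 2.271, South 0.233, West 4.767.
Rounding down gives 3, 2, 0, 4 = 9 seats, so the divisor must be adjusted.
With modified divisor 20400: modified quotas Coastal 4.319, North 2.631, South 0.270, West 5.523.
Rounding down: Coastal 4, North 2, South 0, West 5 (total 11).
West receives 5.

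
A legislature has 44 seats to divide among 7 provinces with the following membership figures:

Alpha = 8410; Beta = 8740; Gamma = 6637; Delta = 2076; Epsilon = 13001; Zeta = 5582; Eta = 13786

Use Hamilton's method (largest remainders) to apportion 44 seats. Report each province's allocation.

Alpha 6; Beta 7; Gamma 5; Delta 2; Epsilon 10; Zeta 4; Eta 10

Standard divisor: 58232 ÷ 44 ≈ 1323.455.
Standard quotas: Alpha 6.3546, Beta 6.6039, Gamma 5.0149, Delta 1.5686, Epsilon 9.8235, Zeta 4.2177, Eta 10.4167.
Lower quotas: Alpha 6, Beta 6, Gamma 5, Delta 1, Epsilon 9, Zeta 4, Eta 10 (sum 41, leaving 3 seats).
Remainders in descending order: Epsilon 0.8235, Beta 0.6039, Delta 0.5686, Eta 0.4167, Alpha 0.3546, Zeta 0.2177, Gamma 0.0149.
The surplus seats go to Epsilon, Beta, Delta.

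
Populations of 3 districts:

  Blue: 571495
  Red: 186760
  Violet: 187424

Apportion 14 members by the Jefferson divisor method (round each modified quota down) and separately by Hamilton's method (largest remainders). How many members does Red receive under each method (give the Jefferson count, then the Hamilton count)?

2 and 3

Jefferson: Blue 9, Red 2, Violet 3.
Hamilton: Blue 8, Red 3, Violet 3.
Red gets 2 under Jefferson and 3 under Hamilton.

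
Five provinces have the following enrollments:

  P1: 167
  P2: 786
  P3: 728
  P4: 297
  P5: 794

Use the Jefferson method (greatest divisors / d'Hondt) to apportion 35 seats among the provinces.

P1 2, P2 10, P3 9, P4 4, P5 10

Standard divisor 2772/35 ≈ 79.2; standard quotas: P1 2.109, P2 9.924, P3 9.192, P4 3.750, P5 10.025.
Rounding down gives 2, 9, 9, 3, 10 = 33 seats, so the divisor must be adjusted.
With modified divisor 73.5: modified quotas P1 2.272, P2 10.694, P3 9.905, P4 4.041, P5 10.803.
Rounding down: P1 2, P2 10, P3 9, P4 4, P5 10 (total 35).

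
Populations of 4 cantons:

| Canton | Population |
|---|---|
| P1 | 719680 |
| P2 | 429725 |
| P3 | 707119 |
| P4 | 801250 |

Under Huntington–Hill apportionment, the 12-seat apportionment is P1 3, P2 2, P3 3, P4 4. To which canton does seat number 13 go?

P1

Priority for the next seat is population ÷ (√(s·(s+1))).
Priorities: P1 207753.721, P2 175434.497, P3 204127.672, P4 179164.947.
Highest priority: P1.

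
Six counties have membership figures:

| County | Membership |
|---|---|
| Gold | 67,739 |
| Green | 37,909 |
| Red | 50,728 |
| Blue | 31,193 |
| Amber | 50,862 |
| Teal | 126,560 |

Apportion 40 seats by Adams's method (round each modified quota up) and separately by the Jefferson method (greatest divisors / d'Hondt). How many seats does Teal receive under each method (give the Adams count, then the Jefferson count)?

13 and 14

Adams: Gold 7, Green 4, Red 6, Blue 4, Amber 6, Teal 13.
Jefferson: Gold 8, Green 4, Red 5, Blue 3, Amber 6, Teal 14.
Teal gets 13 under Adams and 14 under Jefferson.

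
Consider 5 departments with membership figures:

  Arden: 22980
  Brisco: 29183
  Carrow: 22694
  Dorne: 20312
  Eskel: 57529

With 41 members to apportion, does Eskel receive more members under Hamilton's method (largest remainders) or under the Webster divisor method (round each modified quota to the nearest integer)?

Hamilton: Arden 6, Brisco 8, Carrow 6, Dorne 6, Eskel 15.
Webster: Arden 6, Brisco 8, Carrow 6, Dorne 5, Eskel 16.
Eskel gets 15 under Hamilton and 16 under Webster.

Webster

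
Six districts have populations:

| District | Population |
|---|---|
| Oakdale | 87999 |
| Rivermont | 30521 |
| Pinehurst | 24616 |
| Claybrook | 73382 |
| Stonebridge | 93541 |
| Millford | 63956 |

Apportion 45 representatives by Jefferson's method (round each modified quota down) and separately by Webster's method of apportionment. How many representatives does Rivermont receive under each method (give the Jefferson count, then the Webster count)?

3 and 4

Jefferson: Oakdale 11, Rivermont 3, Pinehurst 3, Claybrook 9, Stonebridge 11, Millford 8.
Webster: Oakdale 10, Rivermont 4, Pinehurst 3, Claybrook 9, Stonebridge 11, Millford 8.
Rivermont gets 3 under Jefferson and 4 under Webster.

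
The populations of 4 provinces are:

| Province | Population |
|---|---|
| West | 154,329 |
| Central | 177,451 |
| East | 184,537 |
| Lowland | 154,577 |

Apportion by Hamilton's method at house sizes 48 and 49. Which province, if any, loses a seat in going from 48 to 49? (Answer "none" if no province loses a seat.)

none

At 48 seats: West 11, Central 13, East 13, Lowland 11.
At 49 seats: West 11, Central 13, East 14, Lowland 11.
No province's allocation decreased.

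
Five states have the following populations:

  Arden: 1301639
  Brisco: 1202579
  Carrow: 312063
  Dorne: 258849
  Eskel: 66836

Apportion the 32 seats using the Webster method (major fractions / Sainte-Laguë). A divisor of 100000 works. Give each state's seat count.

With modified divisor 100000: modified quotas Arden 13.016, Brisco 12.026, Carrow 3.121, Dorne 2.588, Eskel 0.668.
Rounding to the nearest integer: Arden 13, Brisco 12, Carrow 3, Dorne 3, Eskel 1 (total 32).

Arden=13, Brisco=12, Carrow=3, Dorne=3, Eskel=1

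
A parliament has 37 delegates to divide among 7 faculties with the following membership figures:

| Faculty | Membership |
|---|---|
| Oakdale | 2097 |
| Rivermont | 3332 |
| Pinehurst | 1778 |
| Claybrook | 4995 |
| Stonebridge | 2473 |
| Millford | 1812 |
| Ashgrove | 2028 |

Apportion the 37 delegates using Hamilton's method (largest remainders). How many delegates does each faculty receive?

Oakdale=4, Rivermont=7, Pinehurst=3, Claybrook=10, Stonebridge=5, Millford=4, Ashgrove=4

Total 18515; standard divisor 18515/37 ≈ 500.405.
Standard quotas: Oakdale 4.191, Rivermont 6.659, Pinehurst 3.553, Claybrook 9.982, Stonebridge 4.942, Millford 3.621, Ashgrove 4.053.
Lower quotas: Oakdale 4, Rivermont 6, Pinehurst 3, Claybrook 9, Stonebridge 4, Millford 3, Ashgrove 4 (sum 33, leaving 4 seats).
Remainders in descending order: Claybrook 0.982, Stonebridge 0.942, Rivermont 0.659, Millford 0.621, Pinehurst 0.553, Oakdale 0.191, Ashgrove 0.053.
Largest remainders: Claybrook, Stonebridge, Rivermont, Millford receive the extra seats.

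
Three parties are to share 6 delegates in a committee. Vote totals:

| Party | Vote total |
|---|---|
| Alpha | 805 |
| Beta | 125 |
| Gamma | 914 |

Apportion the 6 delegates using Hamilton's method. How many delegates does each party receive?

Alpha=3, Beta=0, Gamma=3

Total 1844; standard divisor 1844/6 ≈ 307.333.
Standard quotas: Alpha 2.619, Beta 0.407, Gamma 2.974.
Lower quotas: Alpha 2, Beta 0, Gamma 2 (sum 4, leaving 2 seats).
Remainders in descending order: Gamma 0.974, Alpha 0.619, Beta 0.407.
The surplus seats go to Gamma, Alpha.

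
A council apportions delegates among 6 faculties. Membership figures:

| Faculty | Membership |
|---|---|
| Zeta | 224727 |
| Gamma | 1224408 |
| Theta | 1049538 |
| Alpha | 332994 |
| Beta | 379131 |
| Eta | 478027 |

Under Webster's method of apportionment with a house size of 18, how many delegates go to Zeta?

Standard divisor 3688825/18 ≈ 204934.722; standard quotas: Zeta 1.097, Gamma 5.975, Theta 5.121, Alpha 1.625, Beta 1.850, Eta 2.333.
Rounding to the nearest integer gives Zeta 1, Gamma 6, Theta 5, Alpha 2, Beta 2, Eta 2 — total 18, matching the house size, so no adjustment is needed.
Zeta receives 1.

1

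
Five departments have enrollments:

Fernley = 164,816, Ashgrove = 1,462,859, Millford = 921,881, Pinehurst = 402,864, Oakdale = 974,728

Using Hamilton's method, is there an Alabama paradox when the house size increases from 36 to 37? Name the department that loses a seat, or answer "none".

Fernley

At 36 seats: Fernley 2, Ashgrove 13, Millford 8, Pinehurst 4, Oakdale 9.
At 37 seats: Fernley 1, Ashgrove 14, Millford 9, Pinehurst 4, Oakdale 9.
Fernley drops from 2 to 1.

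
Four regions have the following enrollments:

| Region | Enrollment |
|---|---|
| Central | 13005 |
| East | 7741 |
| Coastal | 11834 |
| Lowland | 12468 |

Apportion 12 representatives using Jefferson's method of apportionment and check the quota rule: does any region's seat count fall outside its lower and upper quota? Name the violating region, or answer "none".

Standard quotas: Central 3.464, East 2.062, Coastal 3.152, Lowland 3.321.
Jefferson allocation: Central 4, East 2, Coastal 3, Lowland 3.
Every allocation lies between the lower and upper quota.

none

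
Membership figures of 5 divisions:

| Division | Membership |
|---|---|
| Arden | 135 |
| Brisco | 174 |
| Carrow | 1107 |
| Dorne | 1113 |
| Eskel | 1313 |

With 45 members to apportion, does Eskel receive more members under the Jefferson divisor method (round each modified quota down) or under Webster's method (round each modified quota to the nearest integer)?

Jefferson: Arden 1, Brisco 2, Carrow 13, Dorne 13, Eskel 16.
Webster: Arden 2, Brisco 2, Carrow 13, Dorne 13, Eskel 15.
Eskel gets 16 under Jefferson and 15 under Webster.

Jefferson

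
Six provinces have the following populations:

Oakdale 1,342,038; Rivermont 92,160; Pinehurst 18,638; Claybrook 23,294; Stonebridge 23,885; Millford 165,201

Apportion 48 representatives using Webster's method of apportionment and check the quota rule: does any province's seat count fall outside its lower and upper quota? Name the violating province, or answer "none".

Standard quotas: Oakdale 38.684, Rivermont 2.657, Pinehurst 0.537, Claybrook 0.671, Stonebridge 0.688, Millford 4.762.
Webster allocation: Oakdale 37, Rivermont 3, Pinehurst 1, Claybrook 1, Stonebridge 1, Millford 5.
Oakdale has quota 38.684 (lower 38, upper 39) but receives 37 — outside the quota interval.

Oakdale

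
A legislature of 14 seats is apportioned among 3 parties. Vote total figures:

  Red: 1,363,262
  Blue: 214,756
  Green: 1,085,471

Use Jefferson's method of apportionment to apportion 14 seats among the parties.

Standard divisor 2663489/14 ≈ 190249.214; standard quotas: Red 7.166, Blue 1.129, Green 5.706.
Rounding down gives 7, 1, 5 = 13 seats, so the divisor must be adjusted.
With modified divisor 175700: modified quotas Red 7.759, Blue 1.222, Green 6.178.
Rounding down: Red 7, Blue 1, Green 6 (total 14).

Red=7, Blue=1, Green=6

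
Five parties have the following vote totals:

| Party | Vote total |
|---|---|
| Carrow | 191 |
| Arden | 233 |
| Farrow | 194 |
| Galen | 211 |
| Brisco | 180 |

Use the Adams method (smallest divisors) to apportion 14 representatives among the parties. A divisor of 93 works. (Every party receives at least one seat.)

With modified divisor 93: modified quotas Carrow 2.054, Arden 2.505, Farrow 2.086, Galen 2.269, Brisco 1.935.
Rounding up: Carrow 3, Arden 3, Farrow 3, Galen 3, Brisco 2 (total 14).

Carrow 3, Arden 3, Farrow 3, Galen 3, Brisco 2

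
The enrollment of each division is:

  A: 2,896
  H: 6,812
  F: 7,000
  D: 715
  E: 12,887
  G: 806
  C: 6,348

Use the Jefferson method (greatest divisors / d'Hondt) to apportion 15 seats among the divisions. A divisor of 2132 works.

With modified divisor 2132: modified quotas A 1.358, H 3.195, F 3.283, D 0.335, E 6.045, G 0.378, C 2.977.
Rounding down: A 1, H 3, F 3, D 0, E 6, G 0, C 2 (total 15).

A=1, H=3, F=3, D=0, E=6, G=0, C=2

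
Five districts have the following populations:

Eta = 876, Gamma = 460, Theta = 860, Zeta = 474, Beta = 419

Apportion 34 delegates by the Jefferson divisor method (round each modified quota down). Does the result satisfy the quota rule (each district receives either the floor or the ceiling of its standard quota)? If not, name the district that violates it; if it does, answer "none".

none

Standard quotas: Eta 9.642, Gamma 5.063, Theta 9.466, Zeta 5.217, Beta 4.612.
Jefferson allocation: Eta 10, Gamma 5, Theta 10, Zeta 5, Beta 4.
Every allocation lies between the lower and upper quota.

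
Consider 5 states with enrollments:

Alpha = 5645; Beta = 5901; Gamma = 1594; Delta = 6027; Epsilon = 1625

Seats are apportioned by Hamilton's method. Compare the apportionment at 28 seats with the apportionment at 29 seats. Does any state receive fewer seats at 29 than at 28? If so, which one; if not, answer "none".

At 28 seats: Alpha 8, Beta 8, Gamma 2, Delta 8, Epsilon 2.
At 29 seats: Alpha 8, Beta 8, Gamma 2, Delta 9, Epsilon 2.
No state's allocation decreased.

none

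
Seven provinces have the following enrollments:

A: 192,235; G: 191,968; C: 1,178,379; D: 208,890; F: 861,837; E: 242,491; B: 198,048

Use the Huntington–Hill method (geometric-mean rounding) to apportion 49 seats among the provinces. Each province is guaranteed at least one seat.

With divisor 62085: modified quotas A 3.096, G 3.092, C 18.980, D 3.365, F 13.882, E 3.906, B 3.190.
Geometric-mean thresholds: A √(3·4)=3.464, G √(3·4)=3.464, C √(18·19)=18.493, D √(3·4)=3.464, F √(13·14)=13.491, E √(3·4)=3.464, B √(3·4)=3.464.
Each quota rounded against its threshold gives A 3, G 3, C 19, D 3, F 14, E 4, B 3 (total 49).

A: 3, G: 3, C: 19, D: 3, F: 14, E: 4, B: 3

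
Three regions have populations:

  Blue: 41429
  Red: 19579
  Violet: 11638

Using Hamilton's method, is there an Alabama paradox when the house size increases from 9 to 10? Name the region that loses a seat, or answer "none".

At 9 seats: Blue 5, Red 2, Violet 2.
At 10 seats: Blue 6, Red 3, Violet 1.
Violet drops from 2 to 1.

Violet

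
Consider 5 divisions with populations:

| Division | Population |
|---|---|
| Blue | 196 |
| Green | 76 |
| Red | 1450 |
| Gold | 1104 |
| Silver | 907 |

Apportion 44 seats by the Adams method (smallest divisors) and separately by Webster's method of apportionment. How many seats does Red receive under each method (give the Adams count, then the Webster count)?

Adams: Blue 3, Green 1, Red 16, Gold 13, Silver 11.
Webster: Blue 2, Green 1, Red 17, Gold 13, Silver 11.
Red gets 16 under Adams and 17 under Webster.

16 and 17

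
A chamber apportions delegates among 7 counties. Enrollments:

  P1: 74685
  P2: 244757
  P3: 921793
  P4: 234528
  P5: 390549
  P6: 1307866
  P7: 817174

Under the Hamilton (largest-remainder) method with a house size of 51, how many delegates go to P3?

Total 3991352; standard divisor 3991352/51 ≈ 78261.804.
Standard quotas: P1 0.9543, P2 3.1274, P3 11.7783, P4 2.9967, P5 4.9903, P6 16.7114, P7 10.4415.
Lower quotas: P1 0, P2 3, P3 11, P4 2, P5 4, P6 16, P7 10 (sum 46, leaving 5 seats).
Remainders in descending order: P4 0.9967, P5 0.9903, P1 0.9543, P3 0.7783, P6 0.7114, P7 0.4415, P2 0.1274.
Largest remainders: P4, P5, P1, P3, P6 receive the extra seats.
P3 receives 12.

12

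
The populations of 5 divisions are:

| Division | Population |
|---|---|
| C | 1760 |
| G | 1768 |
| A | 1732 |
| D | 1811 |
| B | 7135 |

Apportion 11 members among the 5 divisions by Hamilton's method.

Total 14206; standard divisor 14206/11 ≈ 1291.455.
Standard quotas: C 1.3628, G 1.3690, A 1.3411, D 1.4023, B 5.5248.
Lower quotas: C 1, G 1, A 1, D 1, B 5 (sum 9, leaving 2 seats).
Remainders in descending order: B 0.5248, D 0.4023, G 0.3690, C 0.3628, A 0.3411.
Largest remainders: B, D receive the extra seats.

C: 1, G: 1, A: 1, D: 2, B: 6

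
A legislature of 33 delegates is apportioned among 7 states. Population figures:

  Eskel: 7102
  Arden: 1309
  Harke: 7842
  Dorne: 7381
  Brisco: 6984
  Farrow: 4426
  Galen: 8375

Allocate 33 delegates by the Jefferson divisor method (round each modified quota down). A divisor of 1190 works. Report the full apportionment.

With modified divisor 1190: modified quotas Eskel 5.968, Arden 1.100, Harke 6.590, Dorne 6.203, Brisco 5.869, Farrow 3.719, Galen 7.038.
Rounding down: Eskel 5, Arden 1, Harke 6, Dorne 6, Brisco 5, Farrow 3, Galen 7 (total 33).

Eskel: 5, Arden: 1, Harke: 6, Dorne: 6, Brisco: 5, Farrow: 3, Galen: 7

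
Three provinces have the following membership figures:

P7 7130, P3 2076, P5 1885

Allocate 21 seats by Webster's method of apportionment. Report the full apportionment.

P7=13; P3=4; P5=4

Standard divisor 11091/21 ≈ 528.143; standard quotas: P7 13.500, P3 3.931, P5 3.569.
Rounding to the nearest integer gives 14, 4, 4 = 22 seats, so the divisor must be adjusted.
With modified divisor 530: modified quotas P7 13.453, P3 3.917, P5 3.557.
Rounding to the nearest integer: P7 13, P3 4, P5 4 (total 21).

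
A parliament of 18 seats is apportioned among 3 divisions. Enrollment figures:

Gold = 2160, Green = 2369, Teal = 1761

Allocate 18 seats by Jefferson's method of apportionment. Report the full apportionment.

Gold=6; Green=7; Teal=5

Standard divisor 6290/18 ≈ 349.444; standard quotas: Gold 6.181, Green 6.779, Teal 5.039.
Rounding down gives 6, 6, 5 = 17 seats, so the divisor must be adjusted.
With modified divisor 320: modified quotas Gold 6.750, Green 7.403, Teal 5.503.
Rounding down: Gold 6, Green 7, Teal 5 (total 18).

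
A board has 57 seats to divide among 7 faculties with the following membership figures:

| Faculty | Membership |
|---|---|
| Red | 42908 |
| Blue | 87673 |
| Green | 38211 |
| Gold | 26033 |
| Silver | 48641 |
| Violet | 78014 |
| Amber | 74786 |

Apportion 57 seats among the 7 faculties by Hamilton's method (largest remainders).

Total 396266; standard divisor 396266/57 ≈ 6952.035.
Standard quotas: Red 6.1720, Blue 12.6111, Green 5.4964, Gold 3.7447, Silver 6.9967, Violet 11.2218, Amber 10.7574.
Lower quotas: Red 6, Blue 12, Green 5, Gold 3, Silver 6, Violet 11, Amber 10 (sum 53, leaving 4 seats).
Remainders in descending order: Silver 0.9967, Amber 0.7574, Gold 0.7447, Blue 0.6111, Green 0.4964, Violet 0.2218, Red 0.1720.
The surplus seats go to Silver, Amber, Gold, Blue.

Red 6, Blue 13, Green 5, Gold 4, Silver 7, Violet 11, Amber 11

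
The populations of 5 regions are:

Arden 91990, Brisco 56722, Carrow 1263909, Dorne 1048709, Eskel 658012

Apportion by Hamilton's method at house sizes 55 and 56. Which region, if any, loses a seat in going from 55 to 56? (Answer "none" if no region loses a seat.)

At 55 seats: Arden 2, Brisco 1, Carrow 22, Dorne 18, Eskel 12.
At 56 seats: Arden 1, Brisco 1, Carrow 23, Dorne 19, Eskel 12.
Arden drops from 2 to 1.

Arden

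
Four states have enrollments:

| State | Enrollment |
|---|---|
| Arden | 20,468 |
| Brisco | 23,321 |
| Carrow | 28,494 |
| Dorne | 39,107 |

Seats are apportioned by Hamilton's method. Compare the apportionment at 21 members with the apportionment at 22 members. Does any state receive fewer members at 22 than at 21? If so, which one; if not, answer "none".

At 21 seats: Arden 4, Brisco 5, Carrow 5, Dorne 7.
At 22 seats: Arden 4, Brisco 4, Carrow 6, Dorne 8.
Brisco drops from 5 to 4.

Brisco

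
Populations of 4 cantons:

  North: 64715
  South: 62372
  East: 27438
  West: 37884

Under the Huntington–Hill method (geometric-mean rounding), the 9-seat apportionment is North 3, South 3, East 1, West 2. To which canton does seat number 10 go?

Priority for the next seat is population ÷ (√(s·(s+1))).
Priorities: North 18681.611, South 18005.245, East 19401.596, West 15466.078.
Highest priority: East.

East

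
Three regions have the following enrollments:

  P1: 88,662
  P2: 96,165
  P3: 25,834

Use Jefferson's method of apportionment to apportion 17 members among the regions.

P1=7, P2=8, P3=2

Standard divisor 210661/17 ≈ 12391.824; standard quotas: P1 7.155, P2 7.760, P3 2.085.
Rounding down gives 7, 7, 2 = 16 seats, so the divisor must be adjusted.
With modified divisor 11600: modified quotas P1 7.643, P2 8.290, P3 2.227.
Rounding down: P1 7, P2 8, P3 2 (total 17).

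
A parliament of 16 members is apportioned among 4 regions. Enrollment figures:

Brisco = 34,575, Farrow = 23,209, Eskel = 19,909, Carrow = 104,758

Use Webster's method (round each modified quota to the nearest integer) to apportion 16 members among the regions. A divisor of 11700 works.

With modified divisor 11700: modified quotas Brisco 2.955, Farrow 1.984, Eskel 1.702, Carrow 8.954.
Rounding to the nearest integer: Brisco 3, Farrow 2, Eskel 2, Carrow 9 (total 16).

Brisco: 3; Farrow: 2; Eskel: 2; Carrow: 9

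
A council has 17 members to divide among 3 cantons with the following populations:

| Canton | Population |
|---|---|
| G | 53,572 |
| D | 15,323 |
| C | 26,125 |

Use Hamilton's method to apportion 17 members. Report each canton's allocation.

G: 9, D: 3, C: 5

Standard divisor: 95020 ÷ 17 ≈ 5589.412.
Standard quotas: G 9.5846, D 2.7414, C 4.6740.
Lower quotas: G 9, D 2, C 4 (sum 15, leaving 2 seats).
Remainders in descending order: D 0.7414, C 0.6740, G 0.5846.
Largest remainders: D, C receive the extra seats.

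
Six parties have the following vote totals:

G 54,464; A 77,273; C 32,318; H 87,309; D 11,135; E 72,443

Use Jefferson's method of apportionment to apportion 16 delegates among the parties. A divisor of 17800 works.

With modified divisor 17800: modified quotas G 3.060, A 4.341, C 1.816, H 4.905, D 0.626, E 4.070.
Rounding down: G 3, A 4, C 1, H 4, D 0, E 4 (total 16).

G=3; A=4; C=1; H=4; D=0; E=4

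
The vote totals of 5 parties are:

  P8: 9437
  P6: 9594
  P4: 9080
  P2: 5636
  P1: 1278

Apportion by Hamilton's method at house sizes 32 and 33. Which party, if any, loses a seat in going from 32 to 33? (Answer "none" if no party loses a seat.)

At 32 seats: P8 9, P6 9, P4 8, P2 5, P1 1.
At 33 seats: P8 9, P6 9, P4 9, P2 5, P1 1.
No party's allocation decreased.

none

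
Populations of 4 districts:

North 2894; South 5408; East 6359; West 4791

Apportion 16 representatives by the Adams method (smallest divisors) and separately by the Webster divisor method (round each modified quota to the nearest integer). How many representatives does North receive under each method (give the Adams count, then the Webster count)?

3 and 2

Adams: North 3, South 4, East 5, West 4.
Webster: North 2, South 5, East 5, West 4.
North gets 3 under Adams and 2 under Webster.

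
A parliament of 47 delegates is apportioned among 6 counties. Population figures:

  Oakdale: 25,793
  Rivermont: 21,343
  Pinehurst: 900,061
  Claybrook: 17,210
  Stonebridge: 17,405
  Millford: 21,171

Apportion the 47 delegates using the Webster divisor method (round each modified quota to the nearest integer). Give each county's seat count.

Oakdale 1, Rivermont 1, Pinehurst 42, Claybrook 1, Stonebridge 1, Millford 1

Standard divisor 1002983/47 ≈ 21340.064; standard quotas: Oakdale 1.209, Rivermont 1.000, Pinehurst 42.177, Claybrook 0.806, Stonebridge 0.816, Millford 0.992.
Rounding to the nearest integer gives Oakdale 1, Rivermont 1, Pinehurst 42, Claybrook 1, Stonebridge 1, Millford 1 — total 47, matching the house size, so no adjustment is needed.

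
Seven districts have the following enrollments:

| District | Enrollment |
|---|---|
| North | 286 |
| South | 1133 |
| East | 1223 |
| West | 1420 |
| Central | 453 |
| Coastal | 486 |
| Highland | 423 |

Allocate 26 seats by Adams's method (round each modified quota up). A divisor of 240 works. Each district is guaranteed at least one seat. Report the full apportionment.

North: 2; South: 5; East: 6; West: 6; Central: 2; Coastal: 3; Highland: 2

With modified divisor 240: modified quotas North 1.192, South 4.721, East 5.096, West 5.917, Central 1.887, Coastal 2.025, Highland 1.762.
Rounding up: North 2, South 5, East 6, West 6, Central 2, Coastal 3, Highland 2 (total 26).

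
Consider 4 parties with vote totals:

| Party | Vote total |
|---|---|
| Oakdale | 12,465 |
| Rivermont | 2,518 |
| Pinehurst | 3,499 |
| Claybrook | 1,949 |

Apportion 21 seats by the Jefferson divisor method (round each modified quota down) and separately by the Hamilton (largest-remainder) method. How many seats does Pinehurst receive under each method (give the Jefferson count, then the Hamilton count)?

Jefferson: Oakdale 14, Rivermont 2, Pinehurst 3, Claybrook 2.
Hamilton: Oakdale 13, Rivermont 2, Pinehurst 4, Claybrook 2.
Pinehurst gets 3 under Jefferson and 4 under Hamilton.

3 and 4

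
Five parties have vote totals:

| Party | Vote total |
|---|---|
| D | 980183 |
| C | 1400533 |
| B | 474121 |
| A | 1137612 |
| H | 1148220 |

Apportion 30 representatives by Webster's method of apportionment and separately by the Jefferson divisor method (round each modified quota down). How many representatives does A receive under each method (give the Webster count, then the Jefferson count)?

6 and 7

Webster: D 6, C 8, B 3, A 6, H 7.
Jefferson: D 6, C 8, B 2, A 7, H 7.
A gets 6 under Webster and 7 under Jefferson.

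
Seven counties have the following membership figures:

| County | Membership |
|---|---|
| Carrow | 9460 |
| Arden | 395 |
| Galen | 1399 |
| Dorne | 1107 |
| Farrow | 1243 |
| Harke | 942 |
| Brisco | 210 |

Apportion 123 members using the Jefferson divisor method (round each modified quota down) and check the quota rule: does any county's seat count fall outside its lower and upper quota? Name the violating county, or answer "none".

Standard quotas: Carrow 78.855, Arden 3.293, Galen 11.661, Dorne 9.228, Farrow 10.361, Harke 7.852, Brisco 1.750.
Jefferson allocation: Carrow 81, Arden 3, Galen 11, Dorne 9, Farrow 10, Harke 8, Brisco 1.
Carrow has quota 78.855 (lower 78, upper 79) but receives 81 — outside the quota interval.

Carrow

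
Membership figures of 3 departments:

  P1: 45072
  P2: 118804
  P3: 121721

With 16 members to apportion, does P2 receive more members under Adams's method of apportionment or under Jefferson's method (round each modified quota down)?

Jefferson

Adams: P1 3, P2 6, P3 7.
Jefferson: P1 2, P2 7, P3 7.
P2 gets 6 under Adams and 7 under Jefferson.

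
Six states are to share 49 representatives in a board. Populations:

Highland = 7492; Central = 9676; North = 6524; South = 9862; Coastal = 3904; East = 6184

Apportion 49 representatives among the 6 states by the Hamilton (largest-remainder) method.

Total 43642; standard divisor 43642/49 ≈ 890.653.
Standard quotas: Highland 8.4118, Central 10.8639, North 7.3250, South 11.0728, Coastal 4.3833, East 6.9432.
Lower quotas: Highland 8, Central 10, North 7, South 11, Coastal 4, East 6 (sum 46, leaving 3 seats).
Remainders in descending order: East 0.9432, Central 0.8639, Highland 0.4118, Coastal 0.3833, North 0.3250, South 0.0728.
Largest remainders: East, Central, Highland receive the extra seats.

Highland: 9; Central: 11; North: 7; South: 11; Coastal: 4; East: 7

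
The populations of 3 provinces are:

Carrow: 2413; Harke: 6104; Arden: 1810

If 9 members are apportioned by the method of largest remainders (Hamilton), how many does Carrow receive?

Total 10327; standard divisor 10327/9 ≈ 1147.444.
Standard quotas: Carrow 2.1029, Harke 5.3196, Arden 1.5774.
Lower quotas: Carrow 2, Harke 5, Arden 1 (sum 8, leaving 1 seat).
Remainders in descending order: Arden 0.5774, Harke 0.3196, Carrow 0.1029.
The surplus seat goes to Arden.
Carrow receives 2.

2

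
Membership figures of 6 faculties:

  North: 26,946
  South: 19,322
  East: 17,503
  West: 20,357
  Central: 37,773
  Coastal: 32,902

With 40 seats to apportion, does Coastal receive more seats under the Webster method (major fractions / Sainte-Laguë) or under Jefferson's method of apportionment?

Webster: North 7, South 5, East 5, West 5, Central 10, Coastal 8.
Jefferson: North 7, South 5, East 4, West 5, Central 10, Coastal 9.
Coastal gets 8 under Webster and 9 under Jefferson.

Jefferson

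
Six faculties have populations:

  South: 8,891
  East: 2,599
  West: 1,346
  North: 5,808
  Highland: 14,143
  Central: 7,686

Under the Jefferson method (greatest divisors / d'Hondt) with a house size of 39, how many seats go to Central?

Standard divisor 40473/39 ≈ 1037.769; standard quotas: South 8.567, East 2.504, West 1.297, North 5.597, Highland 13.628, Central 7.406.
Rounding down gives 8, 2, 1, 5, 13, 7 = 36 seats, so the divisor must be adjusted.
With modified divisor 964: modified quotas South 9.223, East 2.696, West 1.396, North 6.025, Highland 14.671, Central 7.973.
Rounding down: South 9, East 2, West 1, North 6, Highland 14, Central 7 (total 39).
Central receives 7.

7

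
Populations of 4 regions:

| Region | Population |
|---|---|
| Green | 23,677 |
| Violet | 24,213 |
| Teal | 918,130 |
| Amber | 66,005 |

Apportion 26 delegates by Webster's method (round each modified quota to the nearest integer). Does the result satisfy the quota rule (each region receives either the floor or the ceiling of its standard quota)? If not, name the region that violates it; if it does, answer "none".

Standard quotas: Green 0.596, Violet 0.610, Teal 23.131, Amber 1.663.
Webster allocation: Green 1, Violet 1, Teal 22, Amber 2.
Teal has quota 23.131 (lower 23, upper 24) but receives 22 — outside the quota interval.

Teal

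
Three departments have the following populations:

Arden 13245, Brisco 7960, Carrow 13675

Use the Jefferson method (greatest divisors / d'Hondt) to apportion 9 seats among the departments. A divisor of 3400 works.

With modified divisor 3400: modified quotas Arden 3.896, Brisco 2.341, Carrow 4.022.
Rounding down: Arden 3, Brisco 2, Carrow 4 (total 9).

Arden=3, Brisco=2, Carrow=4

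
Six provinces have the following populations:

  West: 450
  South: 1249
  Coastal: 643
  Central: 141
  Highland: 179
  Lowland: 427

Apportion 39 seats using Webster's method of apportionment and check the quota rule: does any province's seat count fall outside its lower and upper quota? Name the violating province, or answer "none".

Standard quotas: West 5.681, South 15.769, Coastal 8.118, Central 1.780, Highland 2.260, Lowland 5.391.
Webster allocation: West 6, South 16, Coastal 8, Central 2, Highland 2, Lowland 5.
Every allocation lies between the lower and upper quota.

none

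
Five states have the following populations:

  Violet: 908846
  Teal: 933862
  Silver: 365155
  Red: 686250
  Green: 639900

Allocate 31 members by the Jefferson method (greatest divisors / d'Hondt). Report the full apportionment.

Violet 8; Teal 8; Silver 3; Red 6; Green 6

Standard divisor 3534013/31 ≈ 114000.419; standard quotas: Violet 7.972, Teal 8.192, Silver 3.203, Red 6.020, Green 5.613.
Rounding down gives 7, 8, 3, 6, 5 = 29 seats, so the divisor must be adjusted.
With modified divisor 105200: modified quotas Violet 8.639, Teal 8.877, Silver 3.471, Red 6.523, Green 6.083.
Rounding down: Violet 8, Teal 8, Silver 3, Red 6, Green 6 (total 31).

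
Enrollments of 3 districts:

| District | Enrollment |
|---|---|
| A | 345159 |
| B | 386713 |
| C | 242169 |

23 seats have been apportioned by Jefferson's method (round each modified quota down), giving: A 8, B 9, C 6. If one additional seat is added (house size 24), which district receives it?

B

Priority for the next seat is population ÷ (current seats + 1).
Priorities: A 38351.000, B 38671.300, C 34595.571.
Highest priority: B.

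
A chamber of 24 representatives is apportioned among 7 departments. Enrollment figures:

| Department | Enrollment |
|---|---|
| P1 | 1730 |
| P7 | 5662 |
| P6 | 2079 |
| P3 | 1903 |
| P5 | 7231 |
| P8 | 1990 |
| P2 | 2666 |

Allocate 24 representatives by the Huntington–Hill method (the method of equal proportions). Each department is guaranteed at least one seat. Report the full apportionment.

With divisor 1000: modified quotas P1 1.730, P7 5.662, P6 2.079, P3 1.903, P5 7.231, P8 1.990, P2 2.666.
Geometric-mean thresholds: P1 √(1·2)=1.414, P7 √(5·6)=5.477, P6 √(2·3)=2.449, P3 √(1·2)=1.414, P5 √(7·8)=7.483, P8 √(1·2)=1.414, P2 √(2·3)=2.449.
Each quota rounded against its threshold gives P1 2, P7 6, P6 2, P3 2, P5 7, P8 2, P2 3 (total 24).

P1 2, P7 6, P6 2, P3 2, P5 7, P8 2, P2 3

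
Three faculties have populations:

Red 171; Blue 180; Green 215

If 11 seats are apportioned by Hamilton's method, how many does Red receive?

The standard divisor is 566/11 ≈ 51.455.
Standard quotas: Red 3.323, Blue 3.498, Green 4.178.
Lower quotas: Red 3, Blue 3, Green 4 (sum 10, leaving 1 seat).
Remainders in descending order: Blue 0.498, Red 0.323, Green 0.178.
The surplus seat goes to Blue.
Red receives 3.

3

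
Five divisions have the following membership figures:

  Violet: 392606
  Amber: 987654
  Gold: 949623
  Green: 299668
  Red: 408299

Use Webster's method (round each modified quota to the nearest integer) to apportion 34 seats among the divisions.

Standard divisor 3037850/34 ≈ 89348.529; standard quotas: Violet 4.394, Amber 11.054, Gold 10.628, Green 3.354, Red 4.570.
Rounding to the nearest integer gives Violet 4, Amber 11, Gold 11, Green 3, Red 5 — total 34, matching the house size, so no adjustment is needed.

Violet 4, Amber 11, Gold 11, Green 3, Red 5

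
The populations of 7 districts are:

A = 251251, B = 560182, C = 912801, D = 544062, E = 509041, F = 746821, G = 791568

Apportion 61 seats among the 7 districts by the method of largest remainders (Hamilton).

A: 3, B: 8, C: 13, D: 8, E: 7, F: 11, G: 11

The standard divisor is 4315726/61 ≈ 70749.607.
Standard quotas: A 3.5513, B 7.9178, C 12.9019, D 7.6900, E 7.1950, F 10.5558, G 11.1883.
Lower quotas: A 3, B 7, C 12, D 7, E 7, F 10, G 11 (sum 57, leaving 4 seats).
Remainders in descending order: B 0.9178, C 0.9019, D 0.6900, F 0.5558, A 0.5513, E 0.1950, G 0.1883.
The surplus seats go to B, C, D, F.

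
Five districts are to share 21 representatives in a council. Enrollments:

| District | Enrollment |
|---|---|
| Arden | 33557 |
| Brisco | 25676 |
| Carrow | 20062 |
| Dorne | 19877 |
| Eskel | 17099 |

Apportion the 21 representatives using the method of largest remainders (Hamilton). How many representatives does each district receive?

Arden 6, Brisco 5, Carrow 4, Dorne 3, Eskel 3

Standard divisor: 116271 ÷ 21 ≈ 5536.714.
Standard quotas: Arden 6.0608, Brisco 4.6374, Carrow 3.6234, Dorne 3.5900, Eskel 3.0883.
Lower quotas: Arden 6, Brisco 4, Carrow 3, Dorne 3, Eskel 3 (sum 19, leaving 2 seats).
Remainders in descending order: Brisco 0.6374, Carrow 0.6234, Dorne 0.5900, Eskel 0.0883, Arden 0.0608.
Largest remainders: Brisco, Carrow receive the extra seats.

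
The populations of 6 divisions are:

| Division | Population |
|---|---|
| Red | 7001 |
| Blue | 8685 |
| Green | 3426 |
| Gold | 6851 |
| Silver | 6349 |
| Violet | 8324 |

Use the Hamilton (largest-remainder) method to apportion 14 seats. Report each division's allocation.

Red: 3, Blue: 3, Green: 1, Gold: 2, Silver: 2, Violet: 3

The standard divisor is 40636/14 ≈ 2902.571.
Standard quotas: Red 2.4120, Blue 2.9922, Green 1.1803, Gold 2.3603, Silver 2.1874, Violet 2.8678.
Lower quotas: Red 2, Blue 2, Green 1, Gold 2, Silver 2, Violet 2 (sum 11, leaving 3 seats).
Remainders in descending order: Blue 0.9922, Violet 0.8678, Red 0.4120, Gold 0.3603, Silver 0.1874, Green 0.1803.
The surplus seats go to Blue, Violet, Red.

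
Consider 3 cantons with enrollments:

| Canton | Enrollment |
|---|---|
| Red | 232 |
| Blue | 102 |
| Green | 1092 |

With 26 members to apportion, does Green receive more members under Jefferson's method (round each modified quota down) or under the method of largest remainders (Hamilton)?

Jefferson

Jefferson: Red 4, Blue 1, Green 21.
Hamilton: Red 4, Blue 2, Green 20.
Green gets 21 under Jefferson and 20 under Hamilton.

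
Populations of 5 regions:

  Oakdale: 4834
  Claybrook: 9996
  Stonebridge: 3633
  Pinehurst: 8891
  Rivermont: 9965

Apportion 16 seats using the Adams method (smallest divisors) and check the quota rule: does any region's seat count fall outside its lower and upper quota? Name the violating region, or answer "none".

Standard quotas: Oakdale 2.073, Claybrook 4.286, Stonebridge 1.558, Pinehurst 3.812, Rivermont 4.272.
Adams allocation: Oakdale 2, Claybrook 4, Stonebridge 2, Pinehurst 4, Rivermont 4.
Every allocation lies between the lower and upper quota.

none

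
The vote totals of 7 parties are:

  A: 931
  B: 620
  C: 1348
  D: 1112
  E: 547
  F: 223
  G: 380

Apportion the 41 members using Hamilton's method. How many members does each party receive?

The standard divisor is 5161/41 ≈ 125.878.
Standard quotas: A 7.396, B 4.925, C 10.709, D 8.834, E 4.345, F 1.772, G 3.019.
Lower quotas: A 7, B 4, C 10, D 8, E 4, F 1, G 3 (sum 37, leaving 4 seats).
Remainders in descending order: B 0.925, D 0.834, F 0.772, C 0.709, A 0.396, E 0.345, G 0.019.
Largest remainders: B, D, F, C receive the extra seats.

A=7, B=5, C=11, D=9, E=4, F=2, G=3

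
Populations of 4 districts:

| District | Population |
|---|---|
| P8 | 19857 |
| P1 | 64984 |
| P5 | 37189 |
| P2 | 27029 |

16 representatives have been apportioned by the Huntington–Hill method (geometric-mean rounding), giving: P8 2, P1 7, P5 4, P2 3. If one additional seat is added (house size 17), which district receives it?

P1

Priority for the next seat is population ÷ (√(s·(s+1))).
Priorities: P8 8106.586, P1 8683.852, P5 8315.713, P2 7802.600.
Highest priority: P1.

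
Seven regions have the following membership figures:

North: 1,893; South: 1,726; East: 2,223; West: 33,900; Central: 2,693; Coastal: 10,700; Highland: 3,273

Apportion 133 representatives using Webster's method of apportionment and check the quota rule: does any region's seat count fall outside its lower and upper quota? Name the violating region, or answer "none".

West

Standard quotas: North 4.463, South 4.070, East 5.241, West 79.930, Central 6.350, Coastal 25.229, Highland 7.717.
Webster allocation: North 4, South 4, East 5, West 81, Central 6, Coastal 25, Highland 8.
West has quota 79.930 (lower 79, upper 80) but receives 81 — outside the quota interval.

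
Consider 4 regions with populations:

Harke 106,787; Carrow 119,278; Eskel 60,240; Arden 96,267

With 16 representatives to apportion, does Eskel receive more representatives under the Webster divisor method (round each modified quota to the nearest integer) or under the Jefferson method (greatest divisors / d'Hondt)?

Webster

Webster: Harke 4, Carrow 5, Eskel 3, Arden 4.
Jefferson: Harke 5, Carrow 5, Eskel 2, Arden 4.
Eskel gets 3 under Webster and 2 under Jefferson.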